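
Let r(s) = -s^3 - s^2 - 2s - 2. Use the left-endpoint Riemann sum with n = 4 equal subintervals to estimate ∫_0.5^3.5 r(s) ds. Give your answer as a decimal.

-48.9375

Δs = (3.5 − 0.5)/4 = 0.75.
Left endpoints: 0.5, 1.25, 2, 2.75.
r(0.5) = -3.375, r(1.25) = -8.015625, r(2) = -18, r(2.75) = -35.859375.
Sum = Δs · [r(0.5) + r(1.25) + r(2) + r(2.75)].
Sum = -48.9375.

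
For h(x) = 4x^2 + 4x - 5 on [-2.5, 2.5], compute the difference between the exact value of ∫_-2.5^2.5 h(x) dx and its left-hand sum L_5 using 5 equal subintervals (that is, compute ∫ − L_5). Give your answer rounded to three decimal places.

Exact integral: ∫_-2.5^2.5 h(x) dx ≈ 16.66667.
L_5 = 10.
Error ≈ 16.66667 − 10 ≈ 6.667.

6.667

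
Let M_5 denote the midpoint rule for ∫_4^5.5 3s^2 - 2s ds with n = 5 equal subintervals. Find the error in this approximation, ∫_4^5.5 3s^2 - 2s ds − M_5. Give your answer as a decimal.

0.03375

Exact integral: ∫_4^5.5 f(s) ds = 88.125.
M_5 = 88.09125.
Error = 88.125 − 88.09125 = 0.03375.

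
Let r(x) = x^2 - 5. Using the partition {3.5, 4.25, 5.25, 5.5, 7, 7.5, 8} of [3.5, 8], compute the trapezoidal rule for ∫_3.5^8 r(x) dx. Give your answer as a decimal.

134.71875

Subinterval widths: 0.75, 1, 0.25, 1.5, 0.5, 0.5.
r(3.5) = 7.25, r(4.25) = 13.0625, r(5.25) = 22.5625, r(5.5) = 25.25, r(7) = 44, r(7.5) = 51.25, r(8) = 59.
On each subinterval the trapezoid contributes (Δx_i/2)·[r(x_{i-1}) + r(x_i)].
Sum = 134.71875.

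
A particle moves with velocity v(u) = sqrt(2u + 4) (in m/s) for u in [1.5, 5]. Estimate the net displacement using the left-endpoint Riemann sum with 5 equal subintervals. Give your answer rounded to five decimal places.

Δu = (5 − 1.5)/5 = 0.7.
Left endpoints: 1.5, 2.2, 2.9, 3.6, 4.3.
v(1.5) ≈ 2.64575, v(2.2) ≈ 2.89828, v(2.9) ≈ 3.13050, v(3.6) ≈ 3.34664, v(4.3) ≈ 3.54965.
Sum = Δu · [v(1.5) + v(2.2) + v(2.9) + v(3.6) + v(4.3)].
Sum ≈ 10.89957.

10.89957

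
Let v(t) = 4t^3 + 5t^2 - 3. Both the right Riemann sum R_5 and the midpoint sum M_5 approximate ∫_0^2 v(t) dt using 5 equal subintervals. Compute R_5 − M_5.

11.76

R_5 = 34.64.
M_5 = 22.88.
R_5 − M_5 = 11.76.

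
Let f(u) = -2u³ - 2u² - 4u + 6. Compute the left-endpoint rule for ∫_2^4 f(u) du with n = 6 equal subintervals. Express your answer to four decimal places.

-146.0741

Δu = (4 − 2)/6 = 1/3.
Left endpoints: 2, 7/3, 8/3, 3, 10/3, 11/3.
f(2) = -26, f(7/3) = -1070/27, f(8/3) = -1534/27, f(3) = -78, f(10/3) = -2798/27, f(11/3) = -3622/27.
Sum = Δu · [f(2) + f(7/3) + f(8/3) + ...].
Sum ≈ -146.0741.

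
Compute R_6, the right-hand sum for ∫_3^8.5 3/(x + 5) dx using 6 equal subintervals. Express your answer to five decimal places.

Δx = (8.5 − 3)/6 = 11/12.
Right endpoints: 47/12, 29/6, 5.75, 20/3, 91/12, 8.5.
f(47/12) = 36/107, f(29/6) = 18/59, f(5.75) = 12/43, f(20/3) = 9/35, f(91/12) = 36/151, f(8.5) = 2/9.
Sum = Δx · [f(47/12) + f(29/6) + f(5.75) + ...].
Sum ≈ 1.50185.

1.50185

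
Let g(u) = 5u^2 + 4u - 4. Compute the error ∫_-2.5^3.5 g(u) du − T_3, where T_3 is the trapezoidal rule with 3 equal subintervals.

Exact integral: ∫_-2.5^3.5 g(u) du = 85.5.
T_3 = 105.5.
Error = 85.5 − 105.5 = -20.

-20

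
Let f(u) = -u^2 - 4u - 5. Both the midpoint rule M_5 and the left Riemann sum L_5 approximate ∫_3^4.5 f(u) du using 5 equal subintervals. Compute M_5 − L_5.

M_5 = -51.36375.
L_5 = -48.81.
M_5 − L_5 = -2.55375.

-2.55375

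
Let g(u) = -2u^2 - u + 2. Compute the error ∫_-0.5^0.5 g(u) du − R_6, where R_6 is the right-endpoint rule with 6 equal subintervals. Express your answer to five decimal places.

0.09259

Exact integral: ∫_-0.5^0.5 g(u) du ≈ 1.8333333.
R_6 ≈ 1.7407407.
Error ≈ 1.8333333 − 1.7407407 ≈ 0.09259.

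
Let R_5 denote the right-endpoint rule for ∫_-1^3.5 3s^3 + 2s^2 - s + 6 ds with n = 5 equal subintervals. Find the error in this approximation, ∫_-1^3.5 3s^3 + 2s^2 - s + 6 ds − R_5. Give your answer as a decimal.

Exact integral: ∫_-1^3.5 f(s) ds = 162.421875.
R_5 = 237.8025.
Error = 162.421875 − 237.8025 = -75.380625.

-75.380625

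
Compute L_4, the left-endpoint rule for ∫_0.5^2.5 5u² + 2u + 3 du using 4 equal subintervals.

29.75

Δu = (2.5 − 0.5)/4 = 0.5.
Left endpoints: 0.5, 1, 1.5, 2.
f(0.5) = 5.25, f(1) = 10, f(1.5) = 17.25, f(2) = 27.
Sum = Δu · [f(0.5) + f(1) + f(1.5) + f(2)].
Sum = 29.75.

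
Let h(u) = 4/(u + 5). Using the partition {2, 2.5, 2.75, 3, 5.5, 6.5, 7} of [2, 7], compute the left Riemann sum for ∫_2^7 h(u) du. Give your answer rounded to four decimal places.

2.3529

Subinterval widths: 0.5, 0.25, 0.25, 2.5, 1, 0.5.
Left endpoints: 2, 2.5, 2.75, 3, 5.5, 6.5.
h(2) = 4/7, h(2.5) = 8/15, h(2.75) = 16/31, h(3) = 0.5, h(5.5) = 8/21, h(6.5) = 8/23.
Sum = Σ Δu_i · h(u_i).
Sum ≈ 2.3529.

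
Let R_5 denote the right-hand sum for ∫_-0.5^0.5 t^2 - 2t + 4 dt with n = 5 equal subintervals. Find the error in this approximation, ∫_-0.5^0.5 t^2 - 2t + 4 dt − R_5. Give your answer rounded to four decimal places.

0.1933

Exact integral: ∫_-0.5^0.5 f(t) dt ≈ 4.083333.
R_5 = 3.89.
Error ≈ 4.083333 − 3.89 ≈ 0.1933.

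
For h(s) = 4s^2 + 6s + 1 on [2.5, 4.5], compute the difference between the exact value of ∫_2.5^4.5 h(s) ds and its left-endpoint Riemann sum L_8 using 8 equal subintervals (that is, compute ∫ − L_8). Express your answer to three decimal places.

8.417

Exact integral: ∫_2.5^4.5 h(s) ds ≈ 144.66667.
L_8 = 136.25.
Error ≈ 144.66667 − 136.25 ≈ 8.417.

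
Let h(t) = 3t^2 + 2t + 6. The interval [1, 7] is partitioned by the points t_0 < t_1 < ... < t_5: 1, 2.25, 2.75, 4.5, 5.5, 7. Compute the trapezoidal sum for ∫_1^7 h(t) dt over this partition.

Subinterval widths: 1.25, 0.5, 1.75, 1, 1.5.
h(1) = 11, h(2.25) = 25.6875, h(2.75) = 34.1875, h(4.5) = 75.75, h(5.5) = 107.75, h(7) = 167.
On each subinterval the trapezoid contributes (Δt_i/2)·[h(t_{i-1}) + h(t_i)].
Sum = 431.90625.

431.90625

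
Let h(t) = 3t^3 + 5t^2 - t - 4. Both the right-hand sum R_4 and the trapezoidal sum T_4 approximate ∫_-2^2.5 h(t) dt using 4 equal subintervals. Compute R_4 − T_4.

R_4 ≈ 88.0927734.
T_4 ≈ 44.4287109.
R_4 − T_4 = 43.6640625.

43.6640625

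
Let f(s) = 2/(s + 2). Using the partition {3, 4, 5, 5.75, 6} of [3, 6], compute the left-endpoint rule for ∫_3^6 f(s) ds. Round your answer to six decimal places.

Subinterval widths: 1, 1, 0.75, 0.25.
Left endpoints: 3, 4, 5, 5.75.
f(3) = 0.4, f(4) = 1/3, f(5) = 2/7, f(5.75) = 8/31.
Sum = Σ Δs_i · f(s_i).
Sum ≈ 1.012135.

1.012135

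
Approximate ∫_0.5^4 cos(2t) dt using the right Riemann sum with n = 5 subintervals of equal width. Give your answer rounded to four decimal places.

-0.1786

Δt = (4 − 0.5)/5 = 0.7.
Right endpoints: 1.2, 1.9, 2.6, 3.3, 4.
f(1.2) ≈ -0.7374, f(1.9) ≈ -0.7910, f(2.6) ≈ 0.4685, f(3.3) ≈ 0.9502, f(4) ≈ -0.1455.
Sum = Δt · [f(1.2) + f(1.9) + f(2.6) + f(3.3) + f(4)].
Sum ≈ -0.1786.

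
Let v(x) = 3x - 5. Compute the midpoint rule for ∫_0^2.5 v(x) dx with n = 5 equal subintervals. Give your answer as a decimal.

-3.125

Δx = (2.5 − 0)/5 = 0.5.
Midpoints: 0.25, 0.75, 1.25, 1.75, 2.25.
v(0.25) = -4.25, v(0.75) = -2.75, v(1.25) = -1.25, v(1.75) = 0.25, v(2.25) = 1.75.
Sum = Δx · [v(0.25) + v(0.75) + v(1.25) + v(1.75) + v(2.25)].
Sum = -3.125.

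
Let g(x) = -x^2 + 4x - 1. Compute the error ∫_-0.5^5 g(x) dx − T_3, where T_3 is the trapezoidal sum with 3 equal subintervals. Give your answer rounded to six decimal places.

3.081019

Exact integral: ∫_-0.5^5 g(x) dx ≈ 2.29166667.
T_3 ≈ -0.78935185.
Error ≈ 2.29166667 − (-0.78935185) ≈ 3.081019.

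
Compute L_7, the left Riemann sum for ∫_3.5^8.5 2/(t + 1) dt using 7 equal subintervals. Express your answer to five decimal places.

1.58122

Δt = (8.5 − 3.5)/7 = 5/7.
Left endpoints: 3.5, 59/14, 69/14, 79/14, 89/14, 99/14, 109/14.
f(3.5) = 4/9, f(59/14) = 28/73, f(69/14) = 28/83, f(79/14) = 28/93, f(89/14) = 28/103, f(99/14) = 28/113, f(109/14) = 28/123.
Sum = Δt · [f(3.5) + f(59/14) + f(69/14) + ...].
Sum ≈ 1.58122.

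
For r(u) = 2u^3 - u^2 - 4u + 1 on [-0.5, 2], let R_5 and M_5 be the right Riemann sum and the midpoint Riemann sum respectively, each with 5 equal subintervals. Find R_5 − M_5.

1.171875

R_5 = 1.25.
M_5 = 0.078125.
R_5 − M_5 = 1.171875.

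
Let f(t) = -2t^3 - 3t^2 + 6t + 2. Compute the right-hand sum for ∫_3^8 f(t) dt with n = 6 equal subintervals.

Δt = (8 − 3)/6 = 5/6.
Right endpoints: 23/6, 14/3, 5.5, 19/3, 43/6, 8.
f(23/6) = -3557/27, f(14/3) = -6442/27, f(5.5) = -388.5, f(19/3) = -15887/27, f(43/6) = -22822/27, f(8) = -1166.
Sum = Δt · [f(23/6) + f(14/3) + f(5.5) + ...].
Sum = -2798.75.

-2798.75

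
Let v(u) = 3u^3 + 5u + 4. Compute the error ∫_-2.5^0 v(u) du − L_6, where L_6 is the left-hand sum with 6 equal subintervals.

Exact integral: ∫_-2.5^0 v(u) du = -34.921875.
L_6 = -48.10546875.
Error = -34.921875 − (-48.10546875) = 13.18359375.

13.18359375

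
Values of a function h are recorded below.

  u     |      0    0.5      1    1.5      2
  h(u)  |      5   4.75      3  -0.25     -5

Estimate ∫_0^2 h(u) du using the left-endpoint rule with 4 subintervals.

6.25

Δu = 0.5.
Sum = 0.5·[5 + 4.75 + 3 + (-0.25)] = 6.25.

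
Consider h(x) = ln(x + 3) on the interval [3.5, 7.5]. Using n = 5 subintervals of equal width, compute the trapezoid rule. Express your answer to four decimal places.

Δx = (7.5 − 3.5)/5 = 0.8.
h(3.5) ≈ 1.8718, h(4.3) ≈ 1.9879, h(5.1) ≈ 2.0919, h(5.9) ≈ 2.1861, h(6.7) ≈ 2.2721, h(7.5) ≈ 2.3514.
T_5 = (Δx/2)·[h(x_0) + 2h(x_1) + ... + 2h(x_{4}) + h(x_5)].
Sum ≈ 8.5196.

8.5196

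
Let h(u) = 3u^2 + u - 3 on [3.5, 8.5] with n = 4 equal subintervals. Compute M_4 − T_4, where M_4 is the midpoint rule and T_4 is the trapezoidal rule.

-5.859375

M_4 = 584.296875.
T_4 = 590.15625.
M_4 − T_4 = -5.859375.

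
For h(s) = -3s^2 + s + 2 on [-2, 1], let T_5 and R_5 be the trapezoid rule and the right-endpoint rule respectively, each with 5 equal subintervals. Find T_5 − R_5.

-3.6

T_5 = -5.04.
R_5 = -1.44.
T_5 − R_5 = -3.6.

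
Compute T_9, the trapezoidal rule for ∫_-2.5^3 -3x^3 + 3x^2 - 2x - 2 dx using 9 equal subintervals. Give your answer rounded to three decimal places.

-2.321

Δx = (3 − (-2.5))/9 = 11/18.
f(-2.5) = 68.625, f(-17/9) = 7946/243, f(-23/18) = 22769/1944, f(-2/3) = 14/9, f(-1/18) = -3653/1944, f(5/9) = -656/243, f(7/6) = -361/72, f(16/9) = -3142/243, f(43/18) = -59401/1944, f(3) = -62.
T_9 = (Δx/2)·[f(x_0) + 2f(x_1) + ... + 2f(x_{8}) + f(x_9)].
Sum ≈ -2.321.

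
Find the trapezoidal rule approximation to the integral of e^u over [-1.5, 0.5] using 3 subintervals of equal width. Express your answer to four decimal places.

1.4780

Δu = (0.5 − (-1.5))/3 = 2/3.
f(-1.5) ≈ 0.2231, f(-5/6) ≈ 0.4346, f(-1/6) ≈ 0.8465, f(0.5) ≈ 1.6487.
T_3 = (Δu/2)·[f(u_0) + 2f(u_1) + 2f(u_2) + f(u_3)].
Sum ≈ 1.4780.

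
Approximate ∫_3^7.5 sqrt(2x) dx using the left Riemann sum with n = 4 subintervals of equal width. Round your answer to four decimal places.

Δx = (7.5 − 3)/4 = 1.125.
Left endpoints: 3, 4.125, 5.25, 6.375.
f(3) ≈ 2.4495, f(4.125) ≈ 2.8723, f(5.25) ≈ 3.2404, f(6.375) ≈ 3.5707.
Sum = Δx · [f(3) + f(4.125) + f(5.25) + f(6.375)].
Sum ≈ 13.6495.

13.6495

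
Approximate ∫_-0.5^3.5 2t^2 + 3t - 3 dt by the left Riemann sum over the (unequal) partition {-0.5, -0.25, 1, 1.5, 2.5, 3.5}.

18.46875

Subinterval widths: 0.25, 1.25, 0.5, 1, 1.
Left endpoints: -0.5, -0.25, 1, 1.5, 2.5.
f(-0.5) = -4, f(-0.25) = -3.625, f(1) = 2, f(1.5) = 6, f(2.5) = 17.
Sum = Σ Δt_i · f(t_i).
Sum = 18.46875.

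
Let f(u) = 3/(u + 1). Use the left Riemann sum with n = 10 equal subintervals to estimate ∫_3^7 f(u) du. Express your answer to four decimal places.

Δu = (7 − 3)/10 = 0.4.
Left endpoints: 3, 3.4, 3.8, 4.2, 4.6, 5, 5.4, 5.8, 6.2, 6.6.
f(3) = 0.75, f(3.4) = 15/22, f(3.8) = 0.625, f(4.2) = 15/26, f(4.6) = 15/28, f(5) = 0.5, f(5.4) = 0.46875, f(5.8) = 15/34, f(6.2) = 5/12, f(6.6) = 15/38.
Sum = Δu · [f(3) + f(3.4) + f(3.8) + ...].
Sum ≈ 2.1563.

2.1563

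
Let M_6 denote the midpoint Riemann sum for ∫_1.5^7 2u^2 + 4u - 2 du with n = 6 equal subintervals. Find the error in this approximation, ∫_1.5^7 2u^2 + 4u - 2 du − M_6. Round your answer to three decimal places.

Exact integral: ∫_1.5^7 f(u) du ≈ 308.91667.
M_6 ≈ 308.14641.
Error ≈ 308.91667 − 308.14641 ≈ 0.770.

0.770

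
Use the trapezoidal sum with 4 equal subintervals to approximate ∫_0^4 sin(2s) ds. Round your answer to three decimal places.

0.368

Δs = (4 − 0)/4 = 1.
f(0) ≈ 0.000, f(1) ≈ 0.909, f(2) ≈ -0.757, f(3) ≈ -0.279, f(4) ≈ 0.989.
T_4 = (Δs/2)·[f(s_0) + 2f(s_1) + 2f(s_2) + 2f(s_3) + f(s_4)].
Sum ≈ 0.368.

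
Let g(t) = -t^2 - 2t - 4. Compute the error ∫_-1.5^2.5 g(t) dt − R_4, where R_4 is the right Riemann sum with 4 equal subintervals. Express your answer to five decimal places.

Exact integral: ∫_-1.5^2.5 g(t) dt ≈ -26.3333333.
R_4 = -33.
Error ≈ -26.3333333 − (-33) ≈ 6.66667.

6.66667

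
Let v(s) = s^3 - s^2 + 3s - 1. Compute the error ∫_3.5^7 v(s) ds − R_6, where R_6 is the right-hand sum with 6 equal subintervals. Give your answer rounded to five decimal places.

Exact integral: ∫_3.5^7 v(s) ds ≈ 514.3177083.
R_6 ≈ 597.1257234.
Error ≈ 514.3177083 − 597.1257234 ≈ -82.80802.

-82.80802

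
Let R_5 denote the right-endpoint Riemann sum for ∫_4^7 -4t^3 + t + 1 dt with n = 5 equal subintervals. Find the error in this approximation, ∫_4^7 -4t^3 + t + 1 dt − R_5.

Exact integral: ∫_4^7 f(t) dt = -2125.5.
R_5 = -2471.28.
Error = -2125.5 − (-2471.28) = 345.78.

345.78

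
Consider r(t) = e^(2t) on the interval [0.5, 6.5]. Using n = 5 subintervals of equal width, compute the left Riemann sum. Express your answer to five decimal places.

52966.52362

Δt = (6.5 − 0.5)/5 = 1.2.
Left endpoints: 0.5, 1.7, 2.9, 4.1, 5.3.
r(0.5) ≈ 2.71828, r(1.7) ≈ 29.96410, r(2.9) ≈ 330.29956, r(4.1) ≈ 3640.95031, r(5.3) ≈ 40134.83743.
Sum = Δt · [r(0.5) + r(1.7) + r(2.9) + r(4.1) + r(5.3)].
Sum ≈ 52966.52362.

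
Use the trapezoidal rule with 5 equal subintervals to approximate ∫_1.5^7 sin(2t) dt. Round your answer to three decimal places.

-0.315

Δt = (7 − 1.5)/5 = 1.1.
f(1.5) ≈ 0.141, f(2.6) ≈ -0.883, f(3.7) ≈ 0.899, f(4.8) ≈ -0.174, f(5.9) ≈ -0.694, f(7) ≈ 0.991.
T_5 = (Δt/2)·[f(t_0) + 2f(t_1) + ... + 2f(t_{4}) + f(t_5)].
Sum ≈ -0.315.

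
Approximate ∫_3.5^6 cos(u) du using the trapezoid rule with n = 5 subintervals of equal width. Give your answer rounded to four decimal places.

0.0699

Δu = (6 − 3.5)/5 = 0.5.
f(3.5) ≈ -0.9365, f(4) ≈ -0.6536, f(4.5) ≈ -0.2108, f(5) ≈ 0.2837, f(5.5) ≈ 0.7087, f(6) ≈ 0.9602.
T_5 = (Δu/2)·[f(u_0) + 2f(u_1) + ... + 2f(u_{4}) + f(u_5)].
Sum ≈ 0.0699.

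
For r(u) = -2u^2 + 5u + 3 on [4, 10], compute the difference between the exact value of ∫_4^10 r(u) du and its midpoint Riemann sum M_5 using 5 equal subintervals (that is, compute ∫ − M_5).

-1.44

Exact integral: ∫_4^10 r(u) du = -396.
M_5 = -394.56.
Error = -396 − (-394.56) = -1.44.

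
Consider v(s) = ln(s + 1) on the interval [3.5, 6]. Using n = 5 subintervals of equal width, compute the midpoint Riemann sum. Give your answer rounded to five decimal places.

4.35385

Δs = (6 − 3.5)/5 = 0.5.
Midpoints: 3.75, 4.25, 4.75, 5.25, 5.75.
v(3.75) ≈ 1.55814, v(4.25) ≈ 1.65823, v(4.75) ≈ 1.74920, v(5.25) ≈ 1.83258, v(5.75) ≈ 1.90954.
Sum = Δs · [v(3.75) + v(4.25) + v(4.75) + v(5.25) + v(5.75)].
Sum ≈ 4.35385.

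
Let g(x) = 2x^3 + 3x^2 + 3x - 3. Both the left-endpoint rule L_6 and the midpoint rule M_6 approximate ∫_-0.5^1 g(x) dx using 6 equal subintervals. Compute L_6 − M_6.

L_6 = -2.8359375.
M_6 = -1.81640625.
L_6 − M_6 = -1.01953125.

-1.01953125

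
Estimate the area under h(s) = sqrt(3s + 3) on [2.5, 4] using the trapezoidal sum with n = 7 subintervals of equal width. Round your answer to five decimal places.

5.34879

Δs = (4 − 2.5)/7 = 3/14.
h(2.5) ≈ 3.24037, h(19/7) ≈ 3.33809, h(41/14) ≈ 3.43303, h(22/7) ≈ 3.52542, h(47/14) ≈ 3.61544, h(25/7) ≈ 3.70328, h(53/14) ≈ 3.78908, h(4) ≈ 3.87298.
T_7 = (Δs/2)·[h(s_0) + 2h(s_1) + ... + 2h(s_{6}) + h(s_7)].
Sum ≈ 5.34879.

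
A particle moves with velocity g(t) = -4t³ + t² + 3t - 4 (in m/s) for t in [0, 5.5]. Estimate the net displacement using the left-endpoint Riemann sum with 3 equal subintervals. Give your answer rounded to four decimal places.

-367.6343

Δt = (5.5 − 0)/3 = 11/6.
Left endpoints: 0, 11/6, 11/3.
g(0) = -4, g(11/6) = -2137/108, g(11/3) = -4772/27.
Sum = Δt · [g(0) + g(11/6) + g(11/3)].
Sum ≈ -367.6343.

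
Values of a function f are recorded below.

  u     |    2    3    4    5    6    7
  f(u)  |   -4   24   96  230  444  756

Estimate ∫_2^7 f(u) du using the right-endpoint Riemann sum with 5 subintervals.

1550

Δu = 1.
Sum = 1·[24 + 96 + 230 + 444 + 756] = 1550.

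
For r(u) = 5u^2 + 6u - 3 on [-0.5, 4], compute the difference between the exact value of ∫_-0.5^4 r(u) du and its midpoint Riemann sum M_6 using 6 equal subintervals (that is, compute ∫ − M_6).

Exact integral: ∫_-0.5^4 r(u) du = 140.625.
M_6 = 139.5703125.
Error = 140.625 − 139.5703125 = 1.0546875.

1.0546875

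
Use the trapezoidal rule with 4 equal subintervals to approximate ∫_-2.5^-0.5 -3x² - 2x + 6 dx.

2.25

Δx = (-0.5 − (-2.5))/4 = 0.5.
f(-2.5) = -7.75, f(-2) = -2, f(-1.5) = 2.25, f(-1) = 5, f(-0.5) = 6.25.
T_4 = (Δx/2)·[f(x_0) + 2f(x_1) + 2f(x_2) + 2f(x_3) + f(x_4)].
Sum = 2.25.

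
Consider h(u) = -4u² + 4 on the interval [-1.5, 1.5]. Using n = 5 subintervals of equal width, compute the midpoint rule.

3.36

Δu = (1.5 − (-1.5))/5 = 0.6.
Midpoints: -1.2, -0.6, 0, 0.6, 1.2.
h(-1.2) = -1.76, h(-0.6) = 2.56, h(0) = 4, h(0.6) = 2.56, h(1.2) = -1.76.
Sum = Δu · [h(-1.2) + h(-0.6) + h(0) + h(0.6) + h(1.2)].
Sum = 3.36.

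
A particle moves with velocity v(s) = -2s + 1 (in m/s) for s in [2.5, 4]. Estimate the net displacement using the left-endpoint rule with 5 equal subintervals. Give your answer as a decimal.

-7.8

Δs = (4 − 2.5)/5 = 0.3.
Left endpoints: 2.5, 2.8, 3.1, 3.4, 3.7.
v(2.5) = -4, v(2.8) = -4.6, v(3.1) = -5.2, v(3.4) = -5.8, v(3.7) = -6.4.
Sum = Δs · [v(2.5) + v(2.8) + v(3.1) + v(3.4) + v(3.7)].
Sum = -7.8.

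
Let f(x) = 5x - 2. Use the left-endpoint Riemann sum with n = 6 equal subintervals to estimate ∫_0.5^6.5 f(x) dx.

Δx = (6.5 − 0.5)/6 = 1.
Left endpoints: 0.5, 1.5, 2.5, 3.5, 4.5, 5.5.
f(0.5) = 0.5, f(1.5) = 5.5, f(2.5) = 10.5, f(3.5) = 15.5, f(4.5) = 20.5, f(5.5) = 25.5.
Sum = Δx · [f(0.5) + f(1.5) + f(2.5) + ...].
Sum = 78.

78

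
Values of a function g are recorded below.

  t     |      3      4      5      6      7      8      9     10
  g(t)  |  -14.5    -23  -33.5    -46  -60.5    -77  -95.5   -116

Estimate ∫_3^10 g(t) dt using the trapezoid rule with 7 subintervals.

-400.75

Δt = 1.
T_7 = (1/2)·[(-14.5) + 2·(-23) + 2·(-33.5) + 2·(-46) + 2·(-60.5) + 2·(-77) + 2·(-95.5) + (-116)] = -400.75.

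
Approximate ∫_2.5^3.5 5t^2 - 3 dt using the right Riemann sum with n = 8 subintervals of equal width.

Δt = (3.5 − 2.5)/8 = 0.125.
Right endpoints: 2.625, 2.75, 2.875, 3, 3.125, 3.25, 3.375, 3.5.
f(2.625) = 31.453125, f(2.75) = 34.8125, f(2.875) = 38.328125, f(3) = 42, f(3.125) = 45.828125, f(3.25) = 49.8125, f(3.375) = 53.953125, f(3.5) = 58.25.
Sum = Δt · [f(2.625) + f(2.75) + f(2.875) + ...].
Sum = 44.3046875.

44.3046875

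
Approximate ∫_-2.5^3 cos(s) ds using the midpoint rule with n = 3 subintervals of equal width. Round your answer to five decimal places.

Δs = (3 − (-2.5))/3 = 11/6.
Midpoints: -19/12, 0.25, 25/12.
f(-19/12) ≈ -0.01254, f(0.25) ≈ 0.96891, f(25/12) ≈ -0.49039.
Sum = Δs · [f(-19/12) + f(0.25) + f(25/12)].
Sum ≈ 0.85431.

0.85431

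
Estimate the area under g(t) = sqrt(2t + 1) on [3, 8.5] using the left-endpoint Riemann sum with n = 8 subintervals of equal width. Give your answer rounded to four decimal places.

18.7279

Δt = (8.5 − 3)/8 = 0.6875.
Left endpoints: 3, 3.6875, 4.375, 5.0625, 5.75, 6.4375, 7.125, 7.8125.
g(3) ≈ 2.6458, g(3.6875) ≈ 2.8940, g(4.375) ≈ 3.1225, g(5.0625) ≈ 3.3354, g(5.75) ≈ 3.5355, g(6.4375) ≈ 3.7249, g(7.125) ≈ 3.9051, g(7.8125) ≈ 4.0774.
Sum = Δt · [g(3) + g(3.6875) + g(4.375) + ...].
Sum ≈ 18.7279.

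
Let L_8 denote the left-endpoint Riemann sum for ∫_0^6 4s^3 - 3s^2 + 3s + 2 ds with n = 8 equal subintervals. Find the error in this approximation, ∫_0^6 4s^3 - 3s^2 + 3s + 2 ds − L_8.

Exact integral: ∫_0^6 f(s) ds = 1146.
L_8 = 874.3125.
Error = 1146 − 874.3125 = 271.6875.

271.6875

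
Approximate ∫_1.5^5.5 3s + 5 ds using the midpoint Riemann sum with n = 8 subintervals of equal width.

62

Δs = (5.5 − 1.5)/8 = 0.5.
Midpoints: 1.75, 2.25, 2.75, 3.25, 3.75, 4.25, 4.75, 5.25.
f(1.75) = 10.25, f(2.25) = 11.75, f(2.75) = 13.25, f(3.25) = 14.75, f(3.75) = 16.25, f(4.25) = 17.75, f(4.75) = 19.25, f(5.25) = 20.75.
Sum = Δs · [f(1.75) + f(2.25) + f(2.75) + ...].
Sum = 62.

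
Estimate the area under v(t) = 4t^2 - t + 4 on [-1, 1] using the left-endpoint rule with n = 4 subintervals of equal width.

11.5

Δt = (1 − (-1))/4 = 0.5.
Left endpoints: -1, -0.5, 0, 0.5.
v(-1) = 9, v(-0.5) = 5.5, v(0) = 4, v(0.5) = 4.5.
Sum = Δt · [v(-1) + v(-0.5) + v(0) + v(0.5)].
Sum = 11.5.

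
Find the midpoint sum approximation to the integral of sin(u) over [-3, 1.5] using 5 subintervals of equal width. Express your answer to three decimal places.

-1.097

Δu = (1.5 − (-3))/5 = 0.9.
Midpoints: -2.55, -1.65, -0.75, 0.15, 1.05.
f(-2.55) ≈ -0.558, f(-1.65) ≈ -0.997, f(-0.75) ≈ -0.682, f(0.15) ≈ 0.149, f(1.05) ≈ 0.867.
Sum = Δu · [f(-2.55) + f(-1.65) + f(-0.75) + f(0.15) + f(1.05)].
Sum ≈ -1.097.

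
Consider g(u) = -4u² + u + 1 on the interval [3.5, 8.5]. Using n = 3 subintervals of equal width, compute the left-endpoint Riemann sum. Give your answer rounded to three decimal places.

Δu = (8.5 − 3.5)/3 = 5/3.
Left endpoints: 3.5, 31/6, 41/6.
g(3.5) = -44.5, g(31/6) = -1811/18, g(41/6) = -3221/18.
Sum = Δu · [g(3.5) + g(31/6) + g(41/6)].
Sum ≈ -540.093.

-540.093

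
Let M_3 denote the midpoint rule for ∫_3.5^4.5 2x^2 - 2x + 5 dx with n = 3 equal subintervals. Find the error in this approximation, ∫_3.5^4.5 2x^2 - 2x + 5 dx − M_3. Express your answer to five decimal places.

Exact integral: ∫_3.5^4.5 f(x) dx ≈ 29.1666667.
M_3 ≈ 29.1481481.
Error ≈ 29.1666667 − 29.1481481 ≈ 0.01852.

0.01852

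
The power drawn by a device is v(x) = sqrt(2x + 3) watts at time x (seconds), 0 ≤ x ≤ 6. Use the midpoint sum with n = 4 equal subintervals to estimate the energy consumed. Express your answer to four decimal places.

Δx = (6 − 0)/4 = 1.5.
Midpoints: 0.75, 2.25, 3.75, 5.25.
v(0.75) ≈ 2.1213, v(2.25) ≈ 2.7386, v(3.75) ≈ 3.2404, v(5.25) ≈ 3.6742.
Sum = Δx · [v(0.75) + v(2.25) + v(3.75) + v(5.25)].
Sum ≈ 17.6618.

17.6618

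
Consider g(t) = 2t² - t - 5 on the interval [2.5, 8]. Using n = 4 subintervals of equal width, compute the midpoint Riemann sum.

Δt = (8 − 2.5)/4 = 1.375.
Midpoints: 3.1875, 4.5625, 5.9375, 7.3125.
g(3.1875) = 12.1328125, g(4.5625) = 32.0703125, g(5.9375) = 59.5703125, g(7.3125) = 94.6328125.
Sum = Δt · [g(3.1875) + g(4.5625) + g(5.9375) + g(7.3125)].
Sum = 272.80859375.

272.80859375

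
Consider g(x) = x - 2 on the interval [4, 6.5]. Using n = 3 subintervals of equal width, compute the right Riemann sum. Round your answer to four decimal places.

Δx = (6.5 − 4)/3 = 5/6.
Right endpoints: 29/6, 17/3, 6.5.
g(29/6) = 17/6, g(17/3) = 11/3, g(6.5) = 4.5.
Sum = Δx · [g(29/6) + g(17/3) + g(6.5)].
Sum ≈ 9.1667.

9.1667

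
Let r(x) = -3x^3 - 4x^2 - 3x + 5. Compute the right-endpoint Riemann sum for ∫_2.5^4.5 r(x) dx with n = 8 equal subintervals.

Δx = (4.5 − 2.5)/8 = 0.25.
Right endpoints: 2.75, 3, 3.25, 3.5, 3.75, 4, 4.25, 4.5.
r(2.75) = -95.890625, r(3) = -121, r(3.25) = -149.984375, r(3.5) = -183.125, r(3.75) = -220.703125, r(4) = -263, r(4.25) = -310.296875, r(4.5) = -362.875.
Sum = Δx · [r(2.75) + r(3) + r(3.25) + ...].
Sum = -426.71875.

-426.71875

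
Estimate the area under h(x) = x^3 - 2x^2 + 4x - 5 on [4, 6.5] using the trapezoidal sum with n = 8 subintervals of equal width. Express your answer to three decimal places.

Δx = (6.5 − 4)/8 = 0.3125.
h(4) = 43, h(4.3125) = 226333/4096, h(4.625) = 35661/512, h(4.9375) = 353743/4096, h(5.25) = 105.578125, h(5.5625) = 522153/4096, h(5.875) = 77951/512, h(6.1875) = 737563/4096, h(6.5) = 211.125.
T_8 = (Δx/2)·[h(x_0) + 2h(x_1) + ... + 2h(x_{7}) + h(x_8)].
Sum ≈ 282.408.

282.408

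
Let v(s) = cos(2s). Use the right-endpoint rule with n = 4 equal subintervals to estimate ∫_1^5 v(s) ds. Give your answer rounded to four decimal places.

Δs = (5 − 1)/4 = 1.
Right endpoints: 2, 3, 4, 5.
v(2) ≈ -0.6536, v(3) ≈ 0.9602, v(4) ≈ -0.1455, v(5) ≈ -0.8391.
Sum = Δs · [v(2) + v(3) + v(4) + v(5)].
Sum ≈ -0.6780.

-0.6780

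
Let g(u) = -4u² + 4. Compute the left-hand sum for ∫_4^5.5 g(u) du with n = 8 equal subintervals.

Δu = (5.5 − 4)/8 = 0.1875.
Left endpoints: 4, 4.1875, 4.375, 4.5625, 4.75, 4.9375, 5.125, 5.3125.
g(4) = -60, g(4.1875) = -66.140625, g(4.375) = -72.5625, g(4.5625) = -79.265625, g(4.75) = -86.25, g(4.9375) = -93.515625, g(5.125) = -101.0625, g(5.3125) = -108.890625.
Sum = Δu · [g(4) + g(4.1875) + g(4.375) + ...].
Sum = -125.19140625.

-125.19140625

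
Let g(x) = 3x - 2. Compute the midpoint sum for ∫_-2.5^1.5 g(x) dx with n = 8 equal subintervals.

Δx = (1.5 − (-2.5))/8 = 0.5.
Midpoints: -2.25, -1.75, -1.25, -0.75, -0.25, 0.25, 0.75, 1.25.
g(-2.25) = -8.75, g(-1.75) = -7.25, g(-1.25) = -5.75, g(-0.75) = -4.25, g(-0.25) = -2.75, g(0.25) = -1.25, g(0.75) = 0.25, g(1.25) = 1.75.
Sum = Δx · [g(-2.25) + g(-1.75) + g(-1.25) + ...].
Sum = -14.

-14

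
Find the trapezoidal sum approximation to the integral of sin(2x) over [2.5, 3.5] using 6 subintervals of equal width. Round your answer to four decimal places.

-0.2329

Δx = (3.5 − 2.5)/6 = 1/6.
f(2.5) ≈ -0.9589, f(8/3) ≈ -0.8133, f(17/6) ≈ -0.5782, f(3) ≈ -0.2794, f(19/6) ≈ 0.0501, f(10/3) ≈ 0.3742, f(3.5) ≈ 0.6570.
T_6 = (Δx/2)·[f(x_0) + 2f(x_1) + ... + 2f(x_{5}) + f(x_6)].
Sum ≈ -0.2329.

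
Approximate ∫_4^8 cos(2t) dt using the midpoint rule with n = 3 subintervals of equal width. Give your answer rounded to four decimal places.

-0.8761

Δt = (8 − 4)/3 = 4/3.
Midpoints: 14/3, 6, 22/3.
f(14/3) ≈ -0.9958, f(6) ≈ 0.8439, f(22/3) ≈ -0.5051.
Sum = Δt · [f(14/3) + f(6) + f(22/3)].
Sum ≈ -0.8761.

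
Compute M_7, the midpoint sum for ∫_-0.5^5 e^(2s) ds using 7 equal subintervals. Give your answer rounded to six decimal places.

Δs = (5 − (-0.5))/7 = 11/14.
Midpoints: -3/28, 19/28, 41/28, 2.25, 85/28, 107/28, 129/28.
f(-3/28) ≈ 0.807118, f(19/28) ≈ 3.885077, f(41/28) ≈ 18.700896, f(2.25) ≈ 90.017131, f(85/28) ≈ 433.299239, f(107/28) ≈ 2085.694439, f(129/28) ≈ 10039.531354.
Sum = Δs · [f(-3/28) + f(19/28) + f(41/28) + ...].
Sum ≈ 9956.520556.

9956.520556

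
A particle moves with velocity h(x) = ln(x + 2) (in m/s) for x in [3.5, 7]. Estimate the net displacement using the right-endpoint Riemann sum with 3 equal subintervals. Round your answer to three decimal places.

Δx = (7 − 3.5)/3 = 7/6.
Right endpoints: 14/3, 35/6, 7.
h(14/3) ≈ 1.897, h(35/6) ≈ 2.058, h(7) ≈ 2.197.
Sum = Δx · [h(14/3) + h(35/6) + h(7)].
Sum ≈ 7.178.

7.178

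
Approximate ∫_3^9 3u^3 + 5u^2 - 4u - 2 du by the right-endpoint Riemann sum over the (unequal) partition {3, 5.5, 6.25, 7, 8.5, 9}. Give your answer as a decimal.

Subinterval widths: 2.5, 0.75, 0.75, 1.5, 0.5.
Right endpoints: 5.5, 6.25, 7, 8.5, 9.
f(5.5) = 626.375, f(6.25) = 900.734375, f(7) = 1244, f(8.5) = 2167.625, f(9) = 2554.
Sum = Σ Δu_i · f(u_i).
Sum = 7702.92578125.

7702.92578125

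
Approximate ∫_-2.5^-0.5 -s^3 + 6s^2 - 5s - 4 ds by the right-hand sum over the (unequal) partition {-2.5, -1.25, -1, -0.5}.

19.03515625

Subinterval widths: 1.25, 0.25, 0.5.
Right endpoints: -1.25, -1, -0.5.
f(-1.25) = 13.578125, f(-1) = 8, f(-0.5) = 0.125.
Sum = Σ Δs_i · f(s_i).
Sum = 19.03515625.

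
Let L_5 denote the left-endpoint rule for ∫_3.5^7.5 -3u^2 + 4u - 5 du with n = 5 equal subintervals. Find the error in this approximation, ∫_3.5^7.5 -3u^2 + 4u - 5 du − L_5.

-45.12

Exact integral: ∫_3.5^7.5 f(u) du = -311.
L_5 = -265.88.
Error = -311 − (-265.88) = -45.12.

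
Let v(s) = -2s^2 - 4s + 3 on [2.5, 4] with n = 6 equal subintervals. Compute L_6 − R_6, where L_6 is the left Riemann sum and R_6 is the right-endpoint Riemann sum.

6.375

L_6 = -44.09375.
R_6 = -50.46875.
L_6 − R_6 = 6.375.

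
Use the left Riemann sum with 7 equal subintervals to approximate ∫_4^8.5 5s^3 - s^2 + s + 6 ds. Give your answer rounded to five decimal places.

Δs = (8.5 − 4)/7 = 9/14.
Left endpoints: 4, 65/14, 37/7, 83/14, 46/7, 101/14, 55/7.
f(4) = 314, f(65/14) = 1343179/2744, f(37/7) = 247553/343, f(83/14) = 2795221/2744, f(46/7) = 476180/343, f(101/14) = 5044951/2744, f(55/7) = 815453/343.
Sum = Δs · [f(4) + f(65/14) + f(37/7) + ...].
Sum ≈ 5238.08036.

5238.08036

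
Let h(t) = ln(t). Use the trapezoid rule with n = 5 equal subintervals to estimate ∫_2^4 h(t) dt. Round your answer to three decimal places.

Δt = (4 − 2)/5 = 0.4.
h(2) ≈ 0.693, h(2.4) ≈ 0.875, h(2.8) ≈ 1.030, h(3.2) ≈ 1.163, h(3.6) ≈ 1.281, h(4) ≈ 1.386.
T_5 = (Δt/2)·[h(t_0) + 2h(t_1) + ... + 2h(t_{4}) + h(t_5)].
Sum ≈ 2.156.

2.156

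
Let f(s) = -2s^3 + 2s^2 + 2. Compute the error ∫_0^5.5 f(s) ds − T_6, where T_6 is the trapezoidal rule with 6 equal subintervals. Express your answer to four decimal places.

11.1687

Exact integral: ∫_0^5.5 f(s) ds ≈ -335.614583.
T_6 ≈ -346.783275.
Error ≈ -335.614583 − (-346.783275) ≈ 11.1687.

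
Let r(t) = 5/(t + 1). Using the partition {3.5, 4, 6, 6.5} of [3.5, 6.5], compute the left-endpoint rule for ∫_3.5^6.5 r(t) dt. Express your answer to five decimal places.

Subinterval widths: 0.5, 2, 0.5.
Left endpoints: 3.5, 4, 6.
r(3.5) = 10/9, r(4) = 1, r(6) = 5/7.
Sum = Σ Δt_i · r(t_i).
Sum ≈ 2.91270.

2.91270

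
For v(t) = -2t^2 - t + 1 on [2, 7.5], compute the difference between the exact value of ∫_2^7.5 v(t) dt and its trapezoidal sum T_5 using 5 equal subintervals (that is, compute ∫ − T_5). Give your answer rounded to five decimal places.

2.21833

Exact integral: ∫_2^7.5 v(t) dt ≈ -296.5416667.
T_5 = -298.76.
Error ≈ -296.5416667 − (-298.76) ≈ 2.21833.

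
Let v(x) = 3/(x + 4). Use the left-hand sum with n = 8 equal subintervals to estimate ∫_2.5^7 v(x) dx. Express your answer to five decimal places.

Δx = (7 − 2.5)/8 = 0.5625.
Left endpoints: 2.5, 3.0625, 3.625, 4.1875, 4.75, 5.3125, 5.875, 6.4375.
v(2.5) = 6/13, v(3.0625) = 48/113, v(3.625) = 24/61, v(4.1875) = 48/131, v(4.75) = 12/35, v(5.3125) = 48/149, v(5.875) = 24/79, v(6.4375) = 48/167.
Sum = Δx · [v(2.5) + v(3.0625) + v(3.625) + ...].
Sum ≈ 1.63260.

1.63260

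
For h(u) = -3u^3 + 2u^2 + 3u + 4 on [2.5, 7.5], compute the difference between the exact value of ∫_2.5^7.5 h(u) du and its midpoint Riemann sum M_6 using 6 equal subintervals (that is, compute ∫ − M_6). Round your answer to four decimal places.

Exact integral: ∫_2.5^7.5 h(u) du ≈ -1977.916667.
M_6 ≈ -1965.474537.
Error ≈ -1977.916667 − (-1965.474537) ≈ -12.4421.

-12.4421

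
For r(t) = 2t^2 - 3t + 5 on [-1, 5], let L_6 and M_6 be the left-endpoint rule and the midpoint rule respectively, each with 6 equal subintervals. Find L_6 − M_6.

L_6 = 65.
M_6 = 77.
L_6 − M_6 = -12.

-12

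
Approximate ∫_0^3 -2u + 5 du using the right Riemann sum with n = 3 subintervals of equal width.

3

Δu = (3 − 0)/3 = 1.
Right endpoints: 1, 2, 3.
f(1) = 3, f(2) = 1, f(3) = -1.
Sum = Δu · [f(1) + f(2) + f(3)].
Sum = 3.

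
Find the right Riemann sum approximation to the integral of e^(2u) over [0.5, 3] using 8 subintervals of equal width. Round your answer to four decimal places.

Δu = (3 − 0.5)/8 = 0.3125.
Right endpoints: 0.8125, 1.125, 1.4375, 1.75, 2.0625, 2.375, 2.6875, 3.
f(0.8125) ≈ 5.0784, f(1.125) ≈ 9.4877, f(1.4375) ≈ 17.7254, f(1.75) ≈ 33.1155, f(2.0625) ≈ 61.8678, f(2.375) ≈ 115.5843, f(2.6875) ≈ 215.9399, f(3) ≈ 403.4288.
Sum = Δu · [f(0.8125) + f(1.125) + f(1.4375) + ...].
Sum ≈ 269.4462.

269.4462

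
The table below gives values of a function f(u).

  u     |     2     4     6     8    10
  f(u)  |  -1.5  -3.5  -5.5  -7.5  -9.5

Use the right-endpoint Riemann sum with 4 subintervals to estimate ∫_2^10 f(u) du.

Δu = 2.
Sum = 2·[(-3.5) + (-5.5) + (-7.5) + (-9.5)] = -52.

-52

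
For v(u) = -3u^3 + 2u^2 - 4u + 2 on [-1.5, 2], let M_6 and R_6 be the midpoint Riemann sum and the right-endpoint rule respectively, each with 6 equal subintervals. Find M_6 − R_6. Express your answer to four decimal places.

M_6 ≈ 2.905020.
R_6 ≈ -10.185041.
M_6 − R_6 ≈ 13.0901.

13.0901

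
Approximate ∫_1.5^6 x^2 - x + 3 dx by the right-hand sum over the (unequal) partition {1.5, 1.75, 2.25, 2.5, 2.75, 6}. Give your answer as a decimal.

114.875

Subinterval widths: 0.25, 0.5, 0.25, 0.25, 3.25.
Right endpoints: 1.75, 2.25, 2.5, 2.75, 6.
f(1.75) = 4.3125, f(2.25) = 5.8125, f(2.5) = 6.75, f(2.75) = 7.8125, f(6) = 33.
Sum = Σ Δx_i · f(x_i).
Sum = 114.875.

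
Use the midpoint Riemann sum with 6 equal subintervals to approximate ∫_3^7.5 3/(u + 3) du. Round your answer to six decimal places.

Δu = (7.5 − 3)/6 = 0.75.
Midpoints: 3.375, 4.125, 4.875, 5.625, 6.375, 7.125.
f(3.375) = 8/17, f(4.125) = 8/19, f(4.875) = 8/21, f(5.625) = 8/23, f(6.375) = 0.32, f(7.125) = 8/27.
Sum = Δu · [f(3.375) + f(4.125) + f(4.875) + ...].
Sum ≈ 1.677537.

1.677537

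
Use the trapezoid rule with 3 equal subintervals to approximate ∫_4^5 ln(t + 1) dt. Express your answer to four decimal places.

Δt = (5 − 4)/3 = 1/3.
f(4) ≈ 1.6094, f(13/3) ≈ 1.6740, f(14/3) ≈ 1.7346, f(5) ≈ 1.7918.
T_3 = (Δt/2)·[f(t_0) + 2f(t_1) + 2f(t_2) + f(t_3)].
Sum ≈ 1.7031.

1.7031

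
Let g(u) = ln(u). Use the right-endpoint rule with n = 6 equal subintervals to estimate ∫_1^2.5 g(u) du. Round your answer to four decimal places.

0.9021

Δu = (2.5 − 1)/6 = 0.25.
Right endpoints: 1.25, 1.5, 1.75, 2, 2.25, 2.5.
g(1.25) ≈ 0.2231, g(1.5) ≈ 0.4055, g(1.75) ≈ 0.5596, g(2) ≈ 0.6931, g(2.25) ≈ 0.8109, g(2.5) ≈ 0.9163.
Sum = Δu · [g(1.25) + g(1.5) + g(1.75) + ...].
Sum ≈ 0.9021.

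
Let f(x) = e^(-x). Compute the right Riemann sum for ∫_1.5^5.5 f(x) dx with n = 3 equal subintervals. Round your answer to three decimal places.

Δx = (5.5 − 1.5)/3 = 4/3.
Right endpoints: 17/6, 25/6, 5.5.
f(17/6) ≈ 0.059, f(25/6) ≈ 0.016, f(5.5) ≈ 0.004.
Sum = Δx · [f(17/6) + f(25/6) + f(5.5)].
Sum ≈ 0.105.

0.105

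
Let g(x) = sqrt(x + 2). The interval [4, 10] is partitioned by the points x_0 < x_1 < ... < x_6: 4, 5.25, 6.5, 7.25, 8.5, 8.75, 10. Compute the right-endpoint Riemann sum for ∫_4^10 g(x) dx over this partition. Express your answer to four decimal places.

18.4914

Subinterval widths: 1.25, 1.25, 0.75, 1.25, 0.25, 1.25.
Right endpoints: 5.25, 6.5, 7.25, 8.5, 8.75, 10.
g(5.25) ≈ 2.6926, g(6.5) ≈ 2.9155, g(7.25) ≈ 3.0414, g(8.5) ≈ 3.2404, g(8.75) ≈ 3.2787, g(10) ≈ 3.4641.
Sum = Σ Δx_i · g(x_i).
Sum ≈ 18.4914.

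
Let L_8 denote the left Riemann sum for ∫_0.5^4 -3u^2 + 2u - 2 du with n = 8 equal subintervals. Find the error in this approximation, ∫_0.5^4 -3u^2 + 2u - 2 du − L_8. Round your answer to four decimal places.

Exact integral: ∫_0.5^4 f(u) du = -55.125.
L_8 ≈ -46.655273.
Error ≈ -55.125 − (-46.655273) ≈ -8.4697.

-8.4697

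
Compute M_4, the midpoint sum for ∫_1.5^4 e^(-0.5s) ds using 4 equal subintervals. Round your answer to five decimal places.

0.67133

Δs = (4 − 1.5)/4 = 0.625.
Midpoints: 1.8125, 2.4375, 3.0625, 3.6875.
f(1.8125) ≈ 0.40404, f(2.4375) ≈ 0.29560, f(3.0625) ≈ 0.21627, f(3.6875) ≈ 0.15822.
Sum = Δs · [f(1.8125) + f(2.4375) + f(3.0625) + f(3.6875)].
Sum ≈ 0.67133.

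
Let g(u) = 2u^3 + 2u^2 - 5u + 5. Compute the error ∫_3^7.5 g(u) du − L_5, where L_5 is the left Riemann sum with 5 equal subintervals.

367.43625

Exact integral: ∫_3^7.5 g(u) du = 1709.15625.
L_5 = 1341.72.
Error = 1709.15625 − 1341.72 = 367.43625.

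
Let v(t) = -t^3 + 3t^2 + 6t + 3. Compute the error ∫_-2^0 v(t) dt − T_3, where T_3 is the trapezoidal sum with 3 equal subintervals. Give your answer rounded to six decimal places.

Exact integral: ∫_-2^0 v(t) dt = 6.
T_3 ≈ 6.88888889.
Error ≈ 6 − 6.88888889 ≈ -0.888889.

-0.888889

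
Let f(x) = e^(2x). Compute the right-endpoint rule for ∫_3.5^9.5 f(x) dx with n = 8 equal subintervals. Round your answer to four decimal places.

Δx = (9.5 − 3.5)/8 = 0.75.
Right endpoints: 4.25, 5, 5.75, 6.5, 7.25, 8, 8.75, 9.5.
f(4.25) ≈ 4914.7688, f(5) ≈ 22026.4658, f(5.75) ≈ 98715.7710, f(6.5) ≈ 442413.3920, f(7.25) ≈ 1982759.2635, f(8) ≈ 8886110.5205, f(8.75) ≈ 39824784.3976, f(9.5) ≈ 178482300.9632.
Sum = Δx · [f(4.25) + f(5) + f(5.75) + ...].
Sum ≈ 172308019.1568.

172308019.1568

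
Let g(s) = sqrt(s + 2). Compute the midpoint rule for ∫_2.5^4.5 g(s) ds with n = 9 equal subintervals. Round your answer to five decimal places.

Δs = (4.5 − 2.5)/9 = 2/9.
Midpoints: 47/18, 17/6, 55/18, 59/18, 3.5, 67/18, 71/18, 25/6, 79/18.
g(47/18) ≈ 2.14735, g(17/6) ≈ 2.19848, g(55/18) ≈ 2.24846, g(59/18) ≈ 2.29734, g(3.5) ≈ 2.34521, g(67/18) ≈ 2.39212, g(71/18) ≈ 2.43812, g(25/6) ≈ 2.48328, g(79/18) ≈ 2.52763.
Sum = Δs · [g(47/18) + g(17/6) + g(55/18) + ...].
Sum ≈ 4.68400.

4.68400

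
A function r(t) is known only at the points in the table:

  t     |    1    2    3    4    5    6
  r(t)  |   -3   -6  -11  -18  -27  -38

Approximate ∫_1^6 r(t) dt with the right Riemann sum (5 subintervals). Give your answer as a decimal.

-100

Δt = 1.
Sum = 1·[(-6) + (-11) + (-18) + (-27) + (-38)] = -100.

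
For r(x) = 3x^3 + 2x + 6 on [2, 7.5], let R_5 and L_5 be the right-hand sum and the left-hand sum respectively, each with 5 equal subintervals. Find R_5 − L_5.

R_5 = 3182.6575.
L_5 = 1804.77.
R_5 − L_5 = 1377.8875.

1377.8875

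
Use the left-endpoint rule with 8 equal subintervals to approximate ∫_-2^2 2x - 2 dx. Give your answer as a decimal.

Δx = (2 − (-2))/8 = 0.5.
Left endpoints: -2, -1.5, -1, -0.5, 0, 0.5, 1, 1.5.
f(-2) = -6, f(-1.5) = -5, f(-1) = -4, f(-0.5) = -3, f(0) = -2, f(0.5) = -1, f(1) = 0, f(1.5) = 1.
Sum = Δx · [f(-2) + f(-1.5) + f(-1) + ...].
Sum = -10.

-10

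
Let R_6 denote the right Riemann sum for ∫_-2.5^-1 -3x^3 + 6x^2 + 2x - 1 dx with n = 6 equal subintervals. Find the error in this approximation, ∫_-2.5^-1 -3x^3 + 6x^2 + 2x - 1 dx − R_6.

Exact integral: ∫_-2.5^-1 f(x) dx = 51.046875.
R_6 = 42.33984375.
Error = 51.046875 − 42.33984375 = 8.70703125.

8.70703125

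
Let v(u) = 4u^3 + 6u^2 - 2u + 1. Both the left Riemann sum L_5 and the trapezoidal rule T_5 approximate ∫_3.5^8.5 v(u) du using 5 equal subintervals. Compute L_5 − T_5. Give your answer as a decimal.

-1317.5

L_5 = 4905.
T_5 = 6222.5.
L_5 − T_5 = -1317.5.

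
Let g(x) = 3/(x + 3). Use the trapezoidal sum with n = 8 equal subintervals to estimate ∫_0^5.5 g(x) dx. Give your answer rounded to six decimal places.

Δx = (5.5 − 0)/8 = 0.6875.
g(0) = 1, g(0.6875) = 48/59, g(1.375) = 24/35, g(2.0625) = 16/27, g(2.75) = 12/23, g(3.4375) = 48/103, g(4.125) = 8/19, g(4.8125) = 0.384, g(5.5) = 6/17.
T_8 = (Δx/2)·[g(x_0) + 2g(x_1) + ... + 2g(x_{7}) + g(x_8)].
Sum ≈ 3.135789.

3.135789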